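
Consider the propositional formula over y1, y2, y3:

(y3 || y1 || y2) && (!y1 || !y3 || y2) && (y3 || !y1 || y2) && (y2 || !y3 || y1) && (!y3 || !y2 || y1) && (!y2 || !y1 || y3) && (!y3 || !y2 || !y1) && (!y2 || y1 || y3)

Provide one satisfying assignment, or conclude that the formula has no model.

Try y3 = true.
Try y1 = false.
(y2) alone gives y2 = true.
But (!y2) is also a unit clause — contradiction.
Undo y1 and try y1 = true.
(y2) alone gives y2 = true.
But (!y2) is also a unit clause — contradiction.
Either choice for y1 ends in contradiction.
Undo y3 and try y3 = false.
Try y1 = true.
(y2) alone gives y2 = true.
But (!y2) is also a unit clause — contradiction.
Undo y1 and try y1 = false.
(y2) alone gives y2 = true.
But (!y2) is also a unit clause — contradiction.
Either choice for y1 ends in contradiction.
Either choice for y3 ends in contradiction.

UNSATISFIABLE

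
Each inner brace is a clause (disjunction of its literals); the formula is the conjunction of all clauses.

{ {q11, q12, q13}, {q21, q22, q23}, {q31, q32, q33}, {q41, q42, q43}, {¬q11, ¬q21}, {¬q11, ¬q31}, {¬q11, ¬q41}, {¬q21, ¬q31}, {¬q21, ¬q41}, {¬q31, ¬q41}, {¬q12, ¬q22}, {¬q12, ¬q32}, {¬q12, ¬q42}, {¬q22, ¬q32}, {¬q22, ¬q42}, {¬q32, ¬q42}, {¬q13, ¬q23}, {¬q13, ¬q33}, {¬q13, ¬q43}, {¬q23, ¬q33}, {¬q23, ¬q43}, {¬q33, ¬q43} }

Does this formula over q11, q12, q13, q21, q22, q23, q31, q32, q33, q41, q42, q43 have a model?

Suppose q11 = False.
Suppose q12 = True.
Unit clause (¬q22) forces q22 = False.
Unit clause (¬q32) forces q32 = False.
Unit clause (¬q42) forces q42 = False.
Suppose q21 = True.
Unit clause (¬q31) forces q31 = False.
Unit clause (q33) forces q33 = True.
Unit clause (¬q41) forces q41 = False.
Unit clause (q43) forces q43 = True.
But (¬q43) is also a unit clause — contradiction.
That branch fails; take q21 = False instead.
Unit clause (q23) forces q23 = True.
Unit clause (¬q13) forces q13 = False.
Unit clause (¬q33) forces q33 = False.
Unit clause (q31) forces q31 = True.
Unit clause (¬q41) forces q41 = False.
Unit clause (q43) forces q43 = True.
But (¬q43) is also a unit clause — contradiction.
Either choice for q21 ends in contradiction.
That branch fails; take q12 = False instead.
Unit clause (q13) forces q13 = True.
Unit clause (¬q23) forces q23 = False.
Unit clause (¬q33) forces q33 = False.
Unit clause (¬q43) forces q43 = False.
Suppose q21 = True.
Unit clause (¬q31) forces q31 = False.
Unit clause (q32) forces q32 = True.
Unit clause (¬q41) forces q41 = False.
Unit clause (q42) forces q42 = True.
But (¬q42) is also a unit clause — contradiction.
That branch fails; take q21 = False instead.
Unit clause (q22) forces q22 = True.
Unit clause (¬q32) forces q32 = False.
Unit clause (q31) forces q31 = True.
Unit clause (¬q41) forces q41 = False.
Unit clause (q42) forces q42 = True.
But (¬q42) is also a unit clause — contradiction.
Either choice for q21 ends in contradiction.
Either choice for q12 ends in contradiction.
That branch fails; take q11 = True instead.
Unit clause (¬q21) forces q21 = False.
Unit clause (¬q31) forces q31 = False.
Unit clause (¬q41) forces q41 = False.
Suppose q22 = True.
Unit clause (¬q12) forces q12 = False.
Unit clause (¬q32) forces q32 = False.
Unit clause (q33) forces q33 = True.
Unit clause (¬q42) forces q42 = False.
Unit clause (q43) forces q43 = True.
But (¬q43) is also a unit clause — contradiction.
That branch fails; take q22 = False instead.
Unit clause (q23) forces q23 = True.
Unit clause (¬q13) forces q13 = False.
Unit clause (¬q33) forces q33 = False.
Unit clause (q32) forces q32 = True.
Unit clause (¬q12) forces q12 = False.
Unit clause (¬q42) forces q42 = False.
Unit clause (q43) forces q43 = True.
But (¬q43) is also a unit clause — contradiction.
Either choice for q22 ends in contradiction.
Either choice for q11 ends in contradiction.
No assignment satisfies every clause.

No, unsatisfiable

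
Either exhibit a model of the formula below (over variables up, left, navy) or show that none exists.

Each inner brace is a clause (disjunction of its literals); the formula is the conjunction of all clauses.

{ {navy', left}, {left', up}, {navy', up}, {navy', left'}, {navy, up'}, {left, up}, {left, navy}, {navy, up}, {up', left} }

UNSATISFIABLE

Branch on navy: set navy = 0.
Unit clause (up') forces up = 0.
But (up) is also a unit clause — contradiction.
So navy must be the other value — set navy = 1.
Unit clause (left) forces left = 1.
But (left') is also a unit clause — contradiction.
Neither navy = 1 nor navy = 0 works.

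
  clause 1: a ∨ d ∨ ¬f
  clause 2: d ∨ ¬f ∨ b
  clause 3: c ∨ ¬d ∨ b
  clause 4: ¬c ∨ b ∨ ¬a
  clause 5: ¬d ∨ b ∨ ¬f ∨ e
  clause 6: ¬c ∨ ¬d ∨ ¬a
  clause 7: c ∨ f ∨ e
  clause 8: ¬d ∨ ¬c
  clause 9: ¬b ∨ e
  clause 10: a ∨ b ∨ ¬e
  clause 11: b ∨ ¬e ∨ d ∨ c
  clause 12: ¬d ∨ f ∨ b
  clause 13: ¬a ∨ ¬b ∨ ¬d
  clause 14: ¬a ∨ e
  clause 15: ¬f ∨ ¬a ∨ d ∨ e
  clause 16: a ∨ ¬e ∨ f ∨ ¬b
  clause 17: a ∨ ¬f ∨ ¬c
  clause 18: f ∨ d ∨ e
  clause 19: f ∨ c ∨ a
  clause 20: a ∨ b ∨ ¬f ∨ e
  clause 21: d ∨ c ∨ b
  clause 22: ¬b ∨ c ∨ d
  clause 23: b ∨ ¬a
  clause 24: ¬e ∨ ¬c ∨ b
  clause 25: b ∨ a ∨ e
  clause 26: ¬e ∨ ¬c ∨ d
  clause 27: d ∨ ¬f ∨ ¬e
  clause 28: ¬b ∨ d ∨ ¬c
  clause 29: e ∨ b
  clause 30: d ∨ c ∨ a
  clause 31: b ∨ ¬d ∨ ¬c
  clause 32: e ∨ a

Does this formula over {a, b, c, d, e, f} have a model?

Try d = True.
The clause (¬c) is unit, so c = False.
The clause (b) is unit, so b = True.
The clause (e) is unit, so e = True.
The clause (¬a) is unit, so a = False.
The clause (f) is unit, so f = True.
Every clause now holds.
A satisfying assignment: a=False, b=True, c=False, d=True, e=True, f=True.

Yes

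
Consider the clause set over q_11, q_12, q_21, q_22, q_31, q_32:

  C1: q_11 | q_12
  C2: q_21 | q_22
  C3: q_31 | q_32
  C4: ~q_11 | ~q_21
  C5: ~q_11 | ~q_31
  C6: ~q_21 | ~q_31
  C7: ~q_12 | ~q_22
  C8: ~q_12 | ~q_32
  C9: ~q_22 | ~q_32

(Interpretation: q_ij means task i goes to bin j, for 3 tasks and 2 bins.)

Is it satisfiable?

Case q_11 = 1:
Unit clause (~q_21) forces q_21 = 0.
Unit clause (q_22) forces q_22 = 1.
Unit clause (~q_31) forces q_31 = 0.
Unit clause (q_32) forces q_32 = 1.
But (~q_32) is also a unit clause — contradiction.
Undo q_11 and try q_11 = 0.
Unit clause (q_12) forces q_12 = 1.
Unit clause (~q_22) forces q_22 = 0.
Unit clause (q_21) forces q_21 = 1.
Unit clause (~q_31) forces q_31 = 0.
Unit clause (q_32) forces q_32 = 1.
But (~q_32) is also a unit clause — contradiction.
Neither q_11 = 1 nor q_11 = 0 works.
No assignment satisfies every clause.

No, unsatisfiable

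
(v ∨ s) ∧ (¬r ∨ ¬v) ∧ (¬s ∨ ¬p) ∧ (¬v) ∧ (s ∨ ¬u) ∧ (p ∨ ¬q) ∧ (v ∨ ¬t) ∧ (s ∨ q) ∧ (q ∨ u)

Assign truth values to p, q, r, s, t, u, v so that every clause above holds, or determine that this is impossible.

The clause (¬v) is unit, so v = False.
The clause (s) is unit, so s = True.
The clause (¬p) is unit, so p = False.
The clause (¬q) is unit, so q = False.
The clause (¬t) is unit, so t = False.
The clause (u) is unit, so u = True.
Every clause is now satisfied; r is unconstrained.

p=False; q=False; r=False; s=True; t=False; u=True; v=False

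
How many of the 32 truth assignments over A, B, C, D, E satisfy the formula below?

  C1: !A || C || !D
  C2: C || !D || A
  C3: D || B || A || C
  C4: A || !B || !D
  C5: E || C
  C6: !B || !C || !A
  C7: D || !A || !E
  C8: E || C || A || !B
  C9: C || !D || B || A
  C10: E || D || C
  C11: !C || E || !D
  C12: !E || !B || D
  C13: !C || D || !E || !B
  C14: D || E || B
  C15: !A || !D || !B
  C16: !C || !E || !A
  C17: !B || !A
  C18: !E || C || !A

3

There are 2^5 = 32 truth assignments over (A, B, C, D, E).
Split on A. With A = true, the clauses containing A are satisfied and !A drops from the rest; 0 of the 2^4 = 16 assignments to the other variables satisfy what remains.
With A = false, by the same count on the reduced clause set, 3 assignments work.
(One model: A=F, B=F, C=T, D=F, E=T.)
Total: 0 + 3 = 3.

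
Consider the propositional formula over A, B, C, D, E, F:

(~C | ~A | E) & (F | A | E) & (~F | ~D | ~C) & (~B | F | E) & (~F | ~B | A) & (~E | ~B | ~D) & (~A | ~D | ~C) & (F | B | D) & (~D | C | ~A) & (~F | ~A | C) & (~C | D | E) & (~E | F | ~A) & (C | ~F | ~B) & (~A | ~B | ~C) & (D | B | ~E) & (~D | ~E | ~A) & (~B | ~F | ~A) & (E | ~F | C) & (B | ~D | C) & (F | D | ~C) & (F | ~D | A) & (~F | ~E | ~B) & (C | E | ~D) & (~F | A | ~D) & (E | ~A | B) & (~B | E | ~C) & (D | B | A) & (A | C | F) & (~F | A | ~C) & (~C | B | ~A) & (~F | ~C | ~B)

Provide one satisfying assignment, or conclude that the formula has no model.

Suppose C = 0.
Suppose D = 0.
Suppose F = 1.
The clause (~A) is unit, so A = 0.
The clause (~B) is unit, so B = 0.
But (B) is also a unit clause — contradiction.
So F must be the other value — set F = 0.
The clause (B) is unit, so B = 1.
The clause (E) is unit, so E = 1.
The clause (~A) is unit, so A = 0.
But (A) is also a unit clause — contradiction.
Neither F = 1 nor F = 0 works.
So D must be the other value — set D = 1.
The clause (~A) is unit, so A = 0.
The clause (B) is unit, so B = 1.
The clause (~F) is unit, so F = 0.
But (F) is also a unit clause — contradiction.
Neither D = 1 nor D = 0 works.
So C must be the other value — set C = 1.
Suppose A = 0.
The clause (~F) is unit, so F = 0.
The clause (E) is unit, so E = 1.
The clause (D) is unit, so D = 1.
But (~D) is also a unit clause — contradiction.
So A must be the other value — set A = 1.
The clause (E) is unit, so E = 1.
The clause (~D) is unit, so D = 0.
The clause (F) is unit, so F = 1.
The clause (~B) is unit, so B = 0.
But (B) is also a unit clause — contradiction.
Neither A = 1 nor A = 0 works.
Neither C = 1 nor C = 0 works.

UNSATISFIABLE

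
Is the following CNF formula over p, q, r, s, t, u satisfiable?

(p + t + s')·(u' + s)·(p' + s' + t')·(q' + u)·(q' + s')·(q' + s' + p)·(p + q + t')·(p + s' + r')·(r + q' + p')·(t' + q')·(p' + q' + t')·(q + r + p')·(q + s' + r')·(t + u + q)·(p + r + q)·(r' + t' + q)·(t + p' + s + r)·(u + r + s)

Unsatisfiable

Branch on u: set u = 0.
(q') alone gives q = 0.
(t) alone gives t = 1.
(p) alone gives p = 1.
(s') alone gives s = 0.
(r) alone gives r = 1.
But (r') is also a unit clause — contradiction.
That branch fails; take u = 1 instead.
(s) alone gives s = 1.
(q') alone gives q = 0.
(r') alone gives r = 0.
(p') alone gives p = 0.
But (p) is also a unit clause — contradiction.
Either choice for u ends in contradiction.
No assignment satisfies every clause.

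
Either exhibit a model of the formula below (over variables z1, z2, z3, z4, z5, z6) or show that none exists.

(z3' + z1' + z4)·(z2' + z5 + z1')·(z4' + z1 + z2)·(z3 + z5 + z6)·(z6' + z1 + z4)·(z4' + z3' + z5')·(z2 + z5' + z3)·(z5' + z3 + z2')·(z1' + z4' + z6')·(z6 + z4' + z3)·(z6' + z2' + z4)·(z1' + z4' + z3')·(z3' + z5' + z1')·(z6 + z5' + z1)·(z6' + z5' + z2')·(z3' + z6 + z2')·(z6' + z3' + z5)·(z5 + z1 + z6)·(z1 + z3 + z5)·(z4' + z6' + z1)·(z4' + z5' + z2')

z1=1, z2=0, z3=0, z4=0, z5=0, z6=1

Suppose z3 = 0.
Suppose z5 = 0.
Unit clause (z6) forces z6 = 1.
Unit clause (z1) forces z1 = 1.
Unit clause (z2') forces z2 = 0.
Unit clause (z4') forces z4 = 0.
This assignment satisfies each clause.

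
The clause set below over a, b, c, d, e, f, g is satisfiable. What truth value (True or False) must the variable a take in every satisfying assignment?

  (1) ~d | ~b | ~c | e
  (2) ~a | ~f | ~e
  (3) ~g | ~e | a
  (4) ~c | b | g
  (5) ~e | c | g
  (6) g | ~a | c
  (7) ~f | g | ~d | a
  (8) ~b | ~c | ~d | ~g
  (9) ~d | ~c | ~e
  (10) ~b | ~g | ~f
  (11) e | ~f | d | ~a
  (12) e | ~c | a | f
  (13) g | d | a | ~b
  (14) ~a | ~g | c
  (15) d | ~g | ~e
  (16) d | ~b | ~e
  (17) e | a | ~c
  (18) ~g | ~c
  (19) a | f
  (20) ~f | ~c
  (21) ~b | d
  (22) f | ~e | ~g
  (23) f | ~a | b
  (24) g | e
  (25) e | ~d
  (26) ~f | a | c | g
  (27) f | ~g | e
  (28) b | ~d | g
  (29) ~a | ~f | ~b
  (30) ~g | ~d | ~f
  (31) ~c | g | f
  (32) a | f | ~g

Suppose a = 1.
Branch on f: set f = 0.
The clause (b) is unit, so b = 1.
The clause (d) is unit, so d = 1.
The clause (e) is unit, so e = 1.
The clause (~c) is unit, so c = 0.
The clause (g) is unit, so g = 1.
But (~g) is also a unit clause — contradiction.
Backtrack on f: now try f = 1.
The clause (~e) is unit, so e = 0.
The clause (d) is unit, so d = 1.
But (~d) is also a unit clause — contradiction.
Neither f = 1 nor f = 0 works.
So every satisfying assignment has a = False.

False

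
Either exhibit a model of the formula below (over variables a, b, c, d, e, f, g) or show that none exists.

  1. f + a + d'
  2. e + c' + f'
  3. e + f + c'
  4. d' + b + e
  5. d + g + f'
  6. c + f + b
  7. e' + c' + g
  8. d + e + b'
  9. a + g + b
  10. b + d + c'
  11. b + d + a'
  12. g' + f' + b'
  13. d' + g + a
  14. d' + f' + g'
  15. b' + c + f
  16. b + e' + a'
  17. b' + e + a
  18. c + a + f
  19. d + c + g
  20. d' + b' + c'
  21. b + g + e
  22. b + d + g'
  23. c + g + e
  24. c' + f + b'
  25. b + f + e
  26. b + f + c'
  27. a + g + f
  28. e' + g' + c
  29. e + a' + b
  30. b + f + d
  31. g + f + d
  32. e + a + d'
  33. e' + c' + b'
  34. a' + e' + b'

Suppose f = 1.
Suppose e = 1.
Suppose d = 1.
(g') alone gives g = 0.
(c') alone gives c = 0.
(a) alone gives a = 1.
(b) alone gives b = 1.
Now (b') is unsatisfied and unit — conflict.
That branch fails; take d = 0 instead.
(g) alone gives g = 1.
(b') alone gives b = 0.
Now (b) is unsatisfied and unit — conflict.
Neither d = 1 nor d = 0 works.
That branch fails; take e = 0 instead.
(c') alone gives c = 0.
(g) alone gives g = 1.
(b') alone gives b = 0.
(d') alone gives d = 0.
Now (d) is unsatisfied and unit — conflict.
Neither e = 1 nor e = 0 works.
That branch fails; take f = 0 instead.
Suppose a = 1.
Suppose e = 1.
(b) alone gives b = 1.
Now (b') is unsatisfied and unit — conflict.
That branch fails; take e = 0 instead.
(c') alone gives c = 0.
(b) alone gives b = 1.
Now (b') is unsatisfied and unit — conflict.
Neither e = 1 nor e = 0 works.
That branch fails; take a = 0 instead.
(d') alone gives d = 0.
(c) alone gives c = 1.
(e) alone gives e = 1.
(g) alone gives g = 1.
(b) alone gives b = 1.
Now (b') is unsatisfied and unit — conflict.
Neither a = 1 nor a = 0 works.
Neither f = 1 nor f = 0 works.

UNSATISFIABLE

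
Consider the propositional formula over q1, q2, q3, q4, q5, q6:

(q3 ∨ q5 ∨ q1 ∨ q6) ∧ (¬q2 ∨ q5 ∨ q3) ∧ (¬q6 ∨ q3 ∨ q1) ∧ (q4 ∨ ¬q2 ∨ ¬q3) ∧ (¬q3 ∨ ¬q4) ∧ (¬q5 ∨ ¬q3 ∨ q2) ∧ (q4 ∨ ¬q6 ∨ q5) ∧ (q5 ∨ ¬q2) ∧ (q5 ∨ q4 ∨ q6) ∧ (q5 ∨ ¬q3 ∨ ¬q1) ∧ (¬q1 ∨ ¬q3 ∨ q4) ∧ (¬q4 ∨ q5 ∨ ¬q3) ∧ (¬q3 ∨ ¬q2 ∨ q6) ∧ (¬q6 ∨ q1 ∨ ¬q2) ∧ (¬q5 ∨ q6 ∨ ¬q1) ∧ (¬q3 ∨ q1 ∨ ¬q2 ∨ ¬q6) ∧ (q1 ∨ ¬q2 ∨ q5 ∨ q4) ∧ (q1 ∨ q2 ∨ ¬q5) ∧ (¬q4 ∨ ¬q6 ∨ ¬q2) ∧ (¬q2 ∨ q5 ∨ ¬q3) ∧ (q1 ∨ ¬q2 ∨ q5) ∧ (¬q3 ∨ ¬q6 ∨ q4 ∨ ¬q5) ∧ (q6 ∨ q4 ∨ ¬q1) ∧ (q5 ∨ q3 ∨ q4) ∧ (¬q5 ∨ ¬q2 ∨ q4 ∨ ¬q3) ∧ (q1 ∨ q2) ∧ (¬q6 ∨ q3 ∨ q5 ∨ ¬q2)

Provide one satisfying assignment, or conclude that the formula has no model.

Branch on q3: set q3 = False.
Branch on q2: set q2 = False.
Unit clause (q1) forces q1 = True.
Branch on q5: set q5 = False.
Unit clause (q4) forces q4 = True.
Every clause is now satisfied; q6 is unconstrained.

q1=True, q2=False, q3=False, q4=True, q5=False, q6=True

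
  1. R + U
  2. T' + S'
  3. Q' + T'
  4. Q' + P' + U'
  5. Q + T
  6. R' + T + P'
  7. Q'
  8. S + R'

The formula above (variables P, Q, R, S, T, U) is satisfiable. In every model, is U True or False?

True

Suppose U = 0.
(R) alone gives R = 1.
(Q') alone gives Q = 0.
(T) alone gives T = 1.
(S') alone gives S = 0.
Now (S) is unsatisfied and unit — conflict.
So every satisfying assignment has U = True.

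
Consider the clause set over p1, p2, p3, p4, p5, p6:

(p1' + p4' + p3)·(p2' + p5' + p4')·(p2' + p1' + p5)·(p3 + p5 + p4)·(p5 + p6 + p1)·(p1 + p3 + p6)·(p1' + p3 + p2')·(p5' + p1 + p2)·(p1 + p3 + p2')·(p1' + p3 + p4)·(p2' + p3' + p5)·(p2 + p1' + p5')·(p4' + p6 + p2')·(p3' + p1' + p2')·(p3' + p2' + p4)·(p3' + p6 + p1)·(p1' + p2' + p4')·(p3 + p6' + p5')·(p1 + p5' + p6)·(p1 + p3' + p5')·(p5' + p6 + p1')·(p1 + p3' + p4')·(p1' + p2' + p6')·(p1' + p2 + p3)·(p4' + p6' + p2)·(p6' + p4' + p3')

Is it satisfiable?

Yes

Case p1 = 1:
Case p4 = 0:
Unit clause (p3) forces p3 = 1.
Unit clause (p2') forces p2 = 0.
Unit clause (p5') forces p5 = 0.
Every clause is now satisfied; p6 is unconstrained.
A satisfying assignment: p1 ↦ 1; p2 ↦ 0; p3 ↦ 1; p4 ↦ 0; p5 ↦ 0; p6 ↦ 1.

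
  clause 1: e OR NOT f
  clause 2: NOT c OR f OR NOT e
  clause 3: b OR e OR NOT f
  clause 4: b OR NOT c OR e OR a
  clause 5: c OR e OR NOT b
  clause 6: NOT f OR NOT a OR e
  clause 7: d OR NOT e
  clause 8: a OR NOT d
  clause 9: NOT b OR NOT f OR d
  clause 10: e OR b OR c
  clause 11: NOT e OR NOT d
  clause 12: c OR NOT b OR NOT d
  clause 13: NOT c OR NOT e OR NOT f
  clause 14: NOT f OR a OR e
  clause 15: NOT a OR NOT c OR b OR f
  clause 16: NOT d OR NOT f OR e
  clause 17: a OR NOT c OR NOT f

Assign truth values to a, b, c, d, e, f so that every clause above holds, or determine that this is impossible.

Suppose e = false.
(NOT f) alone gives f = false.
Suppose c = true.
Suppose b = true.
Suppose a = true.
No clause remains; d is free.

a ↦ true; b ↦ true; c ↦ true; d ↦ true; e ↦ false; f ↦ false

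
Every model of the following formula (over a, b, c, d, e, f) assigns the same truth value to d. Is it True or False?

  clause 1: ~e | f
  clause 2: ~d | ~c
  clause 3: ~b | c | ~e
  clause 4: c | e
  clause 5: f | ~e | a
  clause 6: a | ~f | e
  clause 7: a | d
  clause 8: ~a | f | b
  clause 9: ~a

True

Suppose d = 0.
From the singleton clause (a), a = 1.
Now (~a) is unsatisfied and unit — conflict.
So every satisfying assignment has d = True.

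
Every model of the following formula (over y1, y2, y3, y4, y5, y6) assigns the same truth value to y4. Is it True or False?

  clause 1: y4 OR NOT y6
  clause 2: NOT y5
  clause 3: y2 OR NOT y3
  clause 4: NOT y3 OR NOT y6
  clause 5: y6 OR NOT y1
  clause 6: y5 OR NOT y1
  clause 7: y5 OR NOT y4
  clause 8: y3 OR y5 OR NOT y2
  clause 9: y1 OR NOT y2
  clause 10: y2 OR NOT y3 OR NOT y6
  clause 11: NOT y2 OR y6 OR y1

Suppose y4 = true.
Unit clause (NOT y5) forces y5 = false.
That conflicts with the unit clause (y5).
So every satisfying assignment has y4 = False.

False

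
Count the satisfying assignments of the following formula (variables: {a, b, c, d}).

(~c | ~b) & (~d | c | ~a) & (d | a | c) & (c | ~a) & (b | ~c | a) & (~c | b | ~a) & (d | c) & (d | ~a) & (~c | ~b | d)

2

There are 2^4 = 16 truth assignments over (a, b, c, d).
Split on c. With c = 1, the clauses containing c are satisfied and ~c drops from the rest; 0 of the 2^3 = 8 assignments to the other variables satisfy what remains.
With c = 0, by the same count on the reduced clause set, 2 assignments work.
Total: 0 + 2 = 2.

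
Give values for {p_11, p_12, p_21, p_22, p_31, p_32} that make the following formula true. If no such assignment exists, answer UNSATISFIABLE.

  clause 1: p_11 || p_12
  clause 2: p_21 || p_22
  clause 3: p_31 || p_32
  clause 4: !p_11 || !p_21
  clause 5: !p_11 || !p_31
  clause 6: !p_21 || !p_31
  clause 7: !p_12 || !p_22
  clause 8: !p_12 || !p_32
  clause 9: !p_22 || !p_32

UNSATISFIABLE

Try p_11 = true.
Unit clause (!p_21) forces p_21 = false.
Unit clause (p_22) forces p_22 = true.
Unit clause (!p_31) forces p_31 = false.
Unit clause (p_32) forces p_32 = true.
Now (!p_32) is unsatisfied and unit — conflict.
So p_11 must be the other value — set p_11 = false.
Unit clause (p_12) forces p_12 = true.
Unit clause (!p_22) forces p_22 = false.
Unit clause (p_21) forces p_21 = true.
Unit clause (!p_31) forces p_31 = false.
Unit clause (p_32) forces p_32 = true.
Now (!p_32) is unsatisfied and unit — conflict.
Both values of p_11 lead to a conflict.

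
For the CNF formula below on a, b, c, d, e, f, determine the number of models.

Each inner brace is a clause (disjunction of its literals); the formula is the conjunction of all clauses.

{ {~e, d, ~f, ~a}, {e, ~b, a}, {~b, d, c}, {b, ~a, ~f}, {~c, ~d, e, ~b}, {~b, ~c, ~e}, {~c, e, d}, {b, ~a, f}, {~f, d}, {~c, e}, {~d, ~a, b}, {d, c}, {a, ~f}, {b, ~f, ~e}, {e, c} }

6

There are 2^6 = 64 truth assignments over (a, b, c, d, e, f).
Split on f. With f = 1, the clauses containing f are satisfied and ~f drops from the rest; 1 of the 2^5 = 32 assignments to the other variables satisfy what remains.
With f = 0, by the same count on the reduced clause set, 5 assignments work.
(One model: a=F, b=F, c=F, d=T, e=T, f=F.)
Total: 1 + 5 = 6.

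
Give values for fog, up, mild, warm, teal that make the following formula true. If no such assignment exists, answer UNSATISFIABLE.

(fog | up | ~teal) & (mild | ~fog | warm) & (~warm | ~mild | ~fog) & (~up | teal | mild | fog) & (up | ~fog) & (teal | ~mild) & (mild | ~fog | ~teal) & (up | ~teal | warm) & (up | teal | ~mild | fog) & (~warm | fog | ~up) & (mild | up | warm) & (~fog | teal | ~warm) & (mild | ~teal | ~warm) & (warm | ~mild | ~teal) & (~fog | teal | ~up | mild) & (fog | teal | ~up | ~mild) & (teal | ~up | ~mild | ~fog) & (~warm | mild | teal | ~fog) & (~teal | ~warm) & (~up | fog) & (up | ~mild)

fog=0, up=0, mild=0, warm=1, teal=0

Case up = 0:
(~fog) alone gives fog = 0.
(~teal) alone gives teal = 0.
(~mild) alone gives mild = 0.
(warm) alone gives warm = 1.
Every clause now holds.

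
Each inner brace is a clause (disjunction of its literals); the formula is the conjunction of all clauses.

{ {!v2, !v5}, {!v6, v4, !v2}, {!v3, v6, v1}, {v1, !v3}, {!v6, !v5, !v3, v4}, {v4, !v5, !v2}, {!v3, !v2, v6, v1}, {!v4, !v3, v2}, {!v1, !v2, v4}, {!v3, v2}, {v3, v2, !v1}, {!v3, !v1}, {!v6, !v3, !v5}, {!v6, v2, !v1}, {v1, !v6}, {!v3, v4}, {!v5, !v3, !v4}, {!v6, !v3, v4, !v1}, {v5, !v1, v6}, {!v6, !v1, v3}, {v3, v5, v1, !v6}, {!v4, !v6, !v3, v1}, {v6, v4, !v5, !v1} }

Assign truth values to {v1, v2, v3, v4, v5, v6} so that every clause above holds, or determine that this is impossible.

Try v2 = false.
(!v3) alone gives v3 = false.
(!v1) alone gives v1 = false.
(!v6) alone gives v6 = false.
No clause remains; v4, v5 are free.

v1=false; v2=false; v3=false; v4=false; v5=true; v6=false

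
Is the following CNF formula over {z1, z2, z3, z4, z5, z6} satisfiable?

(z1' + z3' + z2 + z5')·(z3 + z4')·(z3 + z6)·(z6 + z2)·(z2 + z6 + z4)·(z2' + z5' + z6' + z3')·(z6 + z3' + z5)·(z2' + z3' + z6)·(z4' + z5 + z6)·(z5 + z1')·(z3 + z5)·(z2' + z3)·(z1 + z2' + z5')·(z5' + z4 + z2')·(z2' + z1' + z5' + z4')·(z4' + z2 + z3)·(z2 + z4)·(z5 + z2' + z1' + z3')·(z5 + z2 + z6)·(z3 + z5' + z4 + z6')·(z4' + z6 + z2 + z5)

Satisfiable

Branch on z3: set z3 = 1.
Branch on z6: set z6 = 1.
Branch on z2: set z2 = 0.
From the singleton clause (z4), z4 = 1.
Branch on z1: set z1 = 0.
No clause remains; z5 is free.
A satisfying assignment: z1: 0, z2: 0, z3: 1, z4: 1, z5: 1, z6: 1.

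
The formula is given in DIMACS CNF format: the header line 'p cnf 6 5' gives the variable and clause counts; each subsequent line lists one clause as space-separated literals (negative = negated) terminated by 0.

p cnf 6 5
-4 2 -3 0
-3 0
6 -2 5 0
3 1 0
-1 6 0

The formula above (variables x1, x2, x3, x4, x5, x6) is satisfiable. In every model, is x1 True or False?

True

Suppose x1 = False.
(¬x3) alone gives x3 = False.
That conflicts with the unit clause (x3).
So every satisfying assignment has x1 = True.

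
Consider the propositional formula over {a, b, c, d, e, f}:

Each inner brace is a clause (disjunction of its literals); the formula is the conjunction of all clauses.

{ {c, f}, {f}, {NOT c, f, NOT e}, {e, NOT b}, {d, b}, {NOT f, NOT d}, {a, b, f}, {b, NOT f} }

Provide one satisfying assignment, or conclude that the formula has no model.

a: false,  b: true,  c: false,  d: false,  e: true,  f: true

From the singleton clause (f), f = true.
From the singleton clause (NOT d), d = false.
From the singleton clause (b), b = true.
From the singleton clause (e), e = true.
All clauses hold; a, c can take either value.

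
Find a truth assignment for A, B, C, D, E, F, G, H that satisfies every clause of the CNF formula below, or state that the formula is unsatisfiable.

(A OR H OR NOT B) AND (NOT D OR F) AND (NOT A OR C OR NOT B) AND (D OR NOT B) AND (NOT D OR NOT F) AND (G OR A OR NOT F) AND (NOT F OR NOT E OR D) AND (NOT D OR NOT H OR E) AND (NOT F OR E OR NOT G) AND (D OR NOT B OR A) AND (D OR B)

Branch on D: set D = false.
(NOT B) alone gives B = false.
That conflicts with the unit clause (B).
That branch fails; take D = true instead.
(F) alone gives F = true.
That conflicts with the unit clause (NOT F).
Neither D = true nor D = false works.

UNSATISFIABLE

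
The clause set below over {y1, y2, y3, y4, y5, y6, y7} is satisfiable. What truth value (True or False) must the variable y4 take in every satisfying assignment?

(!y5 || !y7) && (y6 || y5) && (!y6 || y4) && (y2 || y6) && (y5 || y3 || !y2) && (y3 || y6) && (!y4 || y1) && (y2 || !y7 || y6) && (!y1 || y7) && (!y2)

True

Suppose y4 = false.
Unit clause (!y6) forces y6 = false.
Unit clause (y5) forces y5 = true.
Unit clause (!y7) forces y7 = false.
Unit clause (y2) forces y2 = true.
Now (!y2) is unsatisfied and unit — conflict.
So every satisfying assignment has y4 = True.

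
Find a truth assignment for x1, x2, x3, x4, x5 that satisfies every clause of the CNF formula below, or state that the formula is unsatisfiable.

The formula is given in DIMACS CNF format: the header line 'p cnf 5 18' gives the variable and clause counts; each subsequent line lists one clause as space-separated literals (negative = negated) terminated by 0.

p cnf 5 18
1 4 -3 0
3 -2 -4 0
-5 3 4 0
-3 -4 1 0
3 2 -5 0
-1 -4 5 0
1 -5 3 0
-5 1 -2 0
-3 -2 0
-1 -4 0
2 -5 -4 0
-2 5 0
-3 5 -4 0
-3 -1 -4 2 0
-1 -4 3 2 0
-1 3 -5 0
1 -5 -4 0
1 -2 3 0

x1=False,  x2=False,  x3=False,  x4=False,  x5=False

Branch on x3: set x3 = False.
Branch on x2: set x2 = False.
(¬x5) alone gives x5 = False.
Branch on x1: set x1 = False.
No clause remains; x4 is free.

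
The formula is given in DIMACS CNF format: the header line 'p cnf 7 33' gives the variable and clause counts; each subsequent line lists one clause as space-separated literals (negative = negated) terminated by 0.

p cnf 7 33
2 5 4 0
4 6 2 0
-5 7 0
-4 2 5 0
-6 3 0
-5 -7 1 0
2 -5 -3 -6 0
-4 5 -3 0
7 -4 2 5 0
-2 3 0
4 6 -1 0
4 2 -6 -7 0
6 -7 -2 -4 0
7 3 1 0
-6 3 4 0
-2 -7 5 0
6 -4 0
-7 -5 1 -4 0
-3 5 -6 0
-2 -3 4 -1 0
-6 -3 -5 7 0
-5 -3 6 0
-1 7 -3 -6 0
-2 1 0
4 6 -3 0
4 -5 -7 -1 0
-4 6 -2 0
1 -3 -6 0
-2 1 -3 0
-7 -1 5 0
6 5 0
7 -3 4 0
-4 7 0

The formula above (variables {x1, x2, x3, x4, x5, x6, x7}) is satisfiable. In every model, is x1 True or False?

True

Suppose x1 = False.
Unit clause (¬x2) forces x2 = False.
Branch on x5: set x5 = True.
Unit clause (x7) forces x7 = True.
But (¬x7) is also a unit clause — contradiction.
So x5 must be the other value — set x5 = False.
Unit clause (x4) forces x4 = True.
But (¬x4) is also a unit clause — contradiction.
Either choice for x5 ends in contradiction.
So every satisfying assignment has x1 = True.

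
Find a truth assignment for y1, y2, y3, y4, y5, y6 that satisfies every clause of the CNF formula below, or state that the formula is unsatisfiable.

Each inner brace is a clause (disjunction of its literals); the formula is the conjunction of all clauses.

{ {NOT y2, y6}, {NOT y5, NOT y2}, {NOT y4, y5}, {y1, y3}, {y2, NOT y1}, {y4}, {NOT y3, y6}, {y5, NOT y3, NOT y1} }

The clause (y4) is unit, so y4 = true.
The clause (y5) is unit, so y5 = true.
The clause (NOT y2) is unit, so y2 = false.
The clause (NOT y1) is unit, so y1 = false.
The clause (y3) is unit, so y3 = true.
The clause (y6) is unit, so y6 = true.
Every clause now holds.

y1=false, y2=false, y3=true, y4=true, y5=true, y6=true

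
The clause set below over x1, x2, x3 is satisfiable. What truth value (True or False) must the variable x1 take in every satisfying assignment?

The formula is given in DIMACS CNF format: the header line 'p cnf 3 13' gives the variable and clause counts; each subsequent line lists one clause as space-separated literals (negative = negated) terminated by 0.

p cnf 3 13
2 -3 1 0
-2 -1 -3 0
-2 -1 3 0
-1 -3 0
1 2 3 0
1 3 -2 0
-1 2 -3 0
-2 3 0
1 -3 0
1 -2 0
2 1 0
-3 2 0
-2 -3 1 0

True

Suppose x1 = False.
The clause (¬x3) is unit, so x3 = False.
The clause (x2) is unit, so x2 = True.
Now (¬x2) is unsatisfied and unit — conflict.
So every satisfying assignment has x1 = True.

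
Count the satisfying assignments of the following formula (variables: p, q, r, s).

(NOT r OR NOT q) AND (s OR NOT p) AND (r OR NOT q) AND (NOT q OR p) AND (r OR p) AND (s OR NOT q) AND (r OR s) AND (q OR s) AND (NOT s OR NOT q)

3

There are 2^4 = 16 truth assignments over (p, q, r, s).
Check each against the 9 clauses (columns in the order p, q, r, s):
  F F F F  ✗ fails (r OR p)
  F F F T  ✗ fails (r OR p)
  F F T F  ✗ fails (q OR s)
  F F T T  ✓ satisfies all
  F T F F  ✗ fails (r OR NOT q)
  F T F T  ✗ fails (r OR NOT q)
  F T T F  ✗ fails (NOT r OR NOT q)
  F T T T  ✗ fails (NOT r OR NOT q)
  T F F F  ✗ fails (s OR NOT p)
  T F F T  ✓ satisfies all
  T F T F  ✗ fails (s OR NOT p)
  T F T T  ✓ satisfies all
  T T F F  ✗ fails (s OR NOT p)
  T T F T  ✗ fails (r OR NOT q)
  T T T F  ✗ fails (NOT r OR NOT q)
  T T T T  ✗ fails (NOT r OR NOT q)
3 of the 16 rows are models.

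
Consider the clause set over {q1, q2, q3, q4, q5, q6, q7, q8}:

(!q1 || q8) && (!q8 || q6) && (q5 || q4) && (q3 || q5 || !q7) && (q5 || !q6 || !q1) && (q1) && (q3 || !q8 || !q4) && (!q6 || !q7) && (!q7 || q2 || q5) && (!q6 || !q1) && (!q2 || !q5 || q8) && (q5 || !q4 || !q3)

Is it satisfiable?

From the singleton clause (q1), q1 = true.
From the singleton clause (q8), q8 = true.
From the singleton clause (q6), q6 = true.
That conflicts with the unit clause (!q6).
No assignment satisfies every clause.

No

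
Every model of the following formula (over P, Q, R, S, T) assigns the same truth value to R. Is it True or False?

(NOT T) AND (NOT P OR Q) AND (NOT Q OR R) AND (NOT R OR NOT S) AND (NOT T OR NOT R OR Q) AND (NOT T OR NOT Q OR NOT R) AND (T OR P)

True

Suppose R = false.
From the singleton clause (NOT T), T = false.
From the singleton clause (NOT Q), Q = false.
From the singleton clause (NOT P), P = false.
That conflicts with the unit clause (P).
So every satisfying assignment has R = True.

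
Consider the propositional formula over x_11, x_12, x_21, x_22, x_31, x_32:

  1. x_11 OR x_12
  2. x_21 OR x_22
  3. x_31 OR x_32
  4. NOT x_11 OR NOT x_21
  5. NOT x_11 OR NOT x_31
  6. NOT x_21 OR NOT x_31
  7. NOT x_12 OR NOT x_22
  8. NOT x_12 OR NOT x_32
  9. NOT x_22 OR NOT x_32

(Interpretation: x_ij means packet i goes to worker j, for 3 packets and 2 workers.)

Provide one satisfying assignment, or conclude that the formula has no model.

UNSATISFIABLE

Case x_11 = true:
From the singleton clause (NOT x_21), x_21 = false.
From the singleton clause (x_22), x_22 = true.
From the singleton clause (NOT x_31), x_31 = false.
From the singleton clause (x_32), x_32 = true.
Now (NOT x_32) is unsatisfied and unit — conflict.
So x_11 must be the other value — set x_11 = false.
From the singleton clause (x_12), x_12 = true.
From the singleton clause (NOT x_22), x_22 = false.
From the singleton clause (x_21), x_21 = true.
From the singleton clause (NOT x_31), x_31 = false.
From the singleton clause (x_32), x_32 = true.
Now (NOT x_32) is unsatisfied and unit — conflict.
Both values of x_11 lead to a conflict.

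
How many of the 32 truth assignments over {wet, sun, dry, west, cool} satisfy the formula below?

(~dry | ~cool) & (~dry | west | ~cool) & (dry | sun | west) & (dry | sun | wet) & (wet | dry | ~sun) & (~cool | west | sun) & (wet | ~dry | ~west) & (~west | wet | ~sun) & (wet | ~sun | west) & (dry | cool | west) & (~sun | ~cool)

There are 2^5 = 32 truth assignments over (wet, sun, dry, west, cool).
Split on sun. With sun = 1, the clauses containing sun are satisfied and ~sun drops from the rest; 3 of the 2^4 = 16 assignments to the other variables satisfy what remains.
With sun = 0, by the same count on the reduced clause set, 5 assignments work.
(One model: wet=F, sun=F, dry=T, west=F, cool=F.)
Total: 3 + 5 = 8.

8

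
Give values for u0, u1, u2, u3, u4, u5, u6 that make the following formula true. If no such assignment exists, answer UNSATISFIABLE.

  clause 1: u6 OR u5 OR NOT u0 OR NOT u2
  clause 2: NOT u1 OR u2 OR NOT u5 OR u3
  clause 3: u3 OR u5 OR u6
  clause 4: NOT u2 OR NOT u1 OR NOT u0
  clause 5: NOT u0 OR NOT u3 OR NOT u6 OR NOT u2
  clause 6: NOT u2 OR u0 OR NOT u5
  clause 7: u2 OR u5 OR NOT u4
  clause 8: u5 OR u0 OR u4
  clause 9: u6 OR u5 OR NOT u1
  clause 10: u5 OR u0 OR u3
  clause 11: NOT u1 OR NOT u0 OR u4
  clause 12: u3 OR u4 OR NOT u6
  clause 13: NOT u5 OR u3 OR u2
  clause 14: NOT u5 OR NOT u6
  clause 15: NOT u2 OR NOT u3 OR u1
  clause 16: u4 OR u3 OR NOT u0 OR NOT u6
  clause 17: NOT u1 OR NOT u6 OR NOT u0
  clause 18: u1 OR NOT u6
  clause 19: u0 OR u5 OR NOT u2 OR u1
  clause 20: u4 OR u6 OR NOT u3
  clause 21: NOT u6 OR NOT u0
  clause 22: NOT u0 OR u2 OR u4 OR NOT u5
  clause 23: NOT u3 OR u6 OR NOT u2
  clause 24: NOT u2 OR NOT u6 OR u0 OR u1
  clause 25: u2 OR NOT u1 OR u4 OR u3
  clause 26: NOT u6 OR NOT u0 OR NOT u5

Try u5 = true.
From the singleton clause (NOT u6), u6 = false.
Try u2 = false.
From the singleton clause (u3), u3 = true.
From the singleton clause (u4), u4 = true.
All clauses hold; u0, u1 can take either value.

u0 ↦ true; u1 ↦ true; u2 ↦ false; u3 ↦ true; u4 ↦ true; u5 ↦ true; u6 ↦ false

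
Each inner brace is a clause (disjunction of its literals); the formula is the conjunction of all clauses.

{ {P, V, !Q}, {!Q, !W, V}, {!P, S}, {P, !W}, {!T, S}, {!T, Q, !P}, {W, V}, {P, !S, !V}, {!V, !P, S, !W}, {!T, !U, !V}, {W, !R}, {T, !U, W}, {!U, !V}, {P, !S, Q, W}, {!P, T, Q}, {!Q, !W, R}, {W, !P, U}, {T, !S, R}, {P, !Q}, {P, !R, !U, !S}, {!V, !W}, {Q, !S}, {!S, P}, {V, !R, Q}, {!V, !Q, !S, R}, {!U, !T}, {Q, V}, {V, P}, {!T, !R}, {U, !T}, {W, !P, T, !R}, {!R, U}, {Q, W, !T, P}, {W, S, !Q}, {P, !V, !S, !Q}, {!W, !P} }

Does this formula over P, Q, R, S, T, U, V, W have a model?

Satisfiable

Branch on P: set P = false.
From the singleton clause (!W), W = false.
From the singleton clause (V), V = true.
From the singleton clause (!S), S = false.
From the singleton clause (!T), T = false.
From the singleton clause (!R), R = false.
From the singleton clause (!U), U = false.
From the singleton clause (!Q), Q = false.
All clauses are satisfied.
A satisfying assignment: P: false,  Q: false,  R: false,  S: false,  T: false,  U: false,  V: true,  W: false.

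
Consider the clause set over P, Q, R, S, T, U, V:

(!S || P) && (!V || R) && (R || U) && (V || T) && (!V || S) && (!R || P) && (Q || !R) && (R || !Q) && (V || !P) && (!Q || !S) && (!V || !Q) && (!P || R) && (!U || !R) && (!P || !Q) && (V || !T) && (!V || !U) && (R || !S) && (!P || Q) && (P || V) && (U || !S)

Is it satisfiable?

No, unsatisfiable

Suppose S = false.
Unit clause (!V) forces V = false.
Unit clause (T) forces T = true.
Now (!T) is unsatisfied and unit — conflict.
Backtrack on S: now try S = true.
Unit clause (P) forces P = true.
Unit clause (V) forces V = true.
Unit clause (R) forces R = true.
Unit clause (Q) forces Q = true.
Now (!Q) is unsatisfied and unit — conflict.
Neither S = true nor S = false works.
No assignment satisfies every clause.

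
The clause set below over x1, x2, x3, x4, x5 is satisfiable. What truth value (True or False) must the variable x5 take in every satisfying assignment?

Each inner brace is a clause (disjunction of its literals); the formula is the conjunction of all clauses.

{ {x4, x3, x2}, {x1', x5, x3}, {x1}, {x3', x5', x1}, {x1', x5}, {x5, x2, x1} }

True

Suppose x5 = 0.
From the singleton clause (x1), x1 = 1.
Now (x1') is unsatisfied and unit — conflict.
So every satisfying assignment has x5 = True.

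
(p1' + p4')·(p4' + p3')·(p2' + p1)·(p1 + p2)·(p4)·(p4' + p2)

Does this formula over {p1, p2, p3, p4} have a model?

From the singleton clause (p4), p4 = 1.
From the singleton clause (p1'), p1 = 0.
From the singleton clause (p3'), p3 = 0.
From the singleton clause (p2'), p2 = 0.
Now (p2) is unsatisfied and unit — conflict.
No assignment satisfies every clause.

Unsatisfiable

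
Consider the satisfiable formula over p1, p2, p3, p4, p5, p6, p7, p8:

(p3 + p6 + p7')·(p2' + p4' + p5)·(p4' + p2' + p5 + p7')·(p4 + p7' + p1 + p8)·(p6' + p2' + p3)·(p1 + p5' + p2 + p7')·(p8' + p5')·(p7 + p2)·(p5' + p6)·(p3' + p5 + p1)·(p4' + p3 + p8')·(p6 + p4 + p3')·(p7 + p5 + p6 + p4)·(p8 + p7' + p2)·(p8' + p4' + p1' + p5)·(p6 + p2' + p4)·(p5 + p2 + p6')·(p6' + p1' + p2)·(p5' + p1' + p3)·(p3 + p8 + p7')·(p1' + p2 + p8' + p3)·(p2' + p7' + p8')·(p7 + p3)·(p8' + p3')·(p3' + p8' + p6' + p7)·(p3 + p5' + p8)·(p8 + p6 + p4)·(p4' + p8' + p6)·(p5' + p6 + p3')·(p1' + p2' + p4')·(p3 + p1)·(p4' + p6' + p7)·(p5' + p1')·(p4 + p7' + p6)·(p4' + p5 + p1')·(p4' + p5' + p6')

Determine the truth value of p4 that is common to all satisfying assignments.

Suppose p4 = 1.
Try p2 = 0.
(p7) alone gives p7 = 1.
(p8) alone gives p8 = 1.
(p5') alone gives p5 = 0.
(p3) alone gives p3 = 1.
That conflicts with the unit clause (p3').
That branch fails; take p2 = 1 instead.
(p5) alone gives p5 = 1.
(p8') alone gives p8 = 0.
(p6) alone gives p6 = 1.
That conflicts with the unit clause (p6').
Both values of p2 lead to a conflict.
So every satisfying assignment has p4 = False.

False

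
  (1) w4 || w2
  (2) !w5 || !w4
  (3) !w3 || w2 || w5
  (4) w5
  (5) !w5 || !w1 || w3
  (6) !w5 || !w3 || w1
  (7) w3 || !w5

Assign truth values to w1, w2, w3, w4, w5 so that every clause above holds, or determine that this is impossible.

w1: true,  w2: true,  w3: true,  w4: false,  w5: true

The clause (w5) is unit, so w5 = true.
The clause (!w4) is unit, so w4 = false.
The clause (w2) is unit, so w2 = true.
The clause (w3) is unit, so w3 = true.
The clause (w1) is unit, so w1 = true.
All clauses are satisfied.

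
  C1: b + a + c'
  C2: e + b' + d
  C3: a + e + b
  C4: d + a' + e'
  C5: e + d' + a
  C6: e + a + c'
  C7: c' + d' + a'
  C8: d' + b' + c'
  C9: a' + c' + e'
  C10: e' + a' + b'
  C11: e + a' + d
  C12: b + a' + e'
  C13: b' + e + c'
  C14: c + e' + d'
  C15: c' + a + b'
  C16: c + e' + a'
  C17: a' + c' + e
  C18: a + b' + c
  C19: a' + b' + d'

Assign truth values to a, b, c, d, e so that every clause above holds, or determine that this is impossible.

a: 0,  b: 0,  c: 0,  d: 0,  e: 1

Try b = 0.
Try a = 0.
Unit clause (c') forces c = 0.
Unit clause (e) forces e = 1.
Unit clause (d') forces d = 0.
This assignment satisfies each clause.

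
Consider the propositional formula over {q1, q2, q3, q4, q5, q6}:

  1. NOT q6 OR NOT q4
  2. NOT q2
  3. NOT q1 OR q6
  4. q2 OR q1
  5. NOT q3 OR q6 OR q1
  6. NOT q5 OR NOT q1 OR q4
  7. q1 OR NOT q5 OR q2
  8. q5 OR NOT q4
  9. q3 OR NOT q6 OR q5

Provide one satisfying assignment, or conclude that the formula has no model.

q1 ↦ true; q2 ↦ false; q3 ↦ true; q4 ↦ false; q5 ↦ false; q6 ↦ true

From the singleton clause (NOT q2), q2 = false.
From the singleton clause (q1), q1 = true.
From the singleton clause (q6), q6 = true.
From the singleton clause (NOT q4), q4 = false.
From the singleton clause (NOT q5), q5 = false.
From the singleton clause (q3), q3 = true.
All clauses are satisfied.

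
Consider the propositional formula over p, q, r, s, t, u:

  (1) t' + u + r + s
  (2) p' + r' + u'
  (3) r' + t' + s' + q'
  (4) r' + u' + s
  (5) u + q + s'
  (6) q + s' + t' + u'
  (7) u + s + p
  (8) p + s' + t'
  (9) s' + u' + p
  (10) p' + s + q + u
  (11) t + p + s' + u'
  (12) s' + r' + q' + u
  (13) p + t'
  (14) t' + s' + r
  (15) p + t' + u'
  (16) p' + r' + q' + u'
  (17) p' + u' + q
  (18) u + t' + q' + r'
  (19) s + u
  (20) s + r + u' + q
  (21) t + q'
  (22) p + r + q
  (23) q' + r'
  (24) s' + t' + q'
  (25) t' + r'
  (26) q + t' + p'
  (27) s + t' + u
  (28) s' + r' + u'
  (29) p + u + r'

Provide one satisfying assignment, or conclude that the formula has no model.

p=1, q=1, r=0, s=0, t=1, u=1

Suppose p = 1.
Suppose r = 0.
Suppose t = 1.
The clause (s') is unit, so s = 0.
The clause (u) is unit, so u = 1.
The clause (q) is unit, so q = 1.
Every clause now holds.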